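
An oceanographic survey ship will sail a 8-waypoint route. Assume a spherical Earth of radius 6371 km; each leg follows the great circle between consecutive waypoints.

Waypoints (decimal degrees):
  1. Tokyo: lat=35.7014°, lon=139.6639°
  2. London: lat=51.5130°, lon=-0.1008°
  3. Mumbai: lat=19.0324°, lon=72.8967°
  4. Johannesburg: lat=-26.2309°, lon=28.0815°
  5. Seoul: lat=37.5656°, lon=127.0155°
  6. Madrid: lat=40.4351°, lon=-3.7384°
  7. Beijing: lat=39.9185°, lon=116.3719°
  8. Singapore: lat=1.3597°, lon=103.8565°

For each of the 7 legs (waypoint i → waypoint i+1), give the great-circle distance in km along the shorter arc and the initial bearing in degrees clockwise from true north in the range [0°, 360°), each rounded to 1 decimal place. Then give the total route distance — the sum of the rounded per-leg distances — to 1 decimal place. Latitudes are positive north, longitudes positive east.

Leg 1: φ1=0.6231070, φ2=0.8990715, Δφ=0.2759645, Δλ=-2.4393542 rad; a=sin²(Δφ/2)+cosφ1·cosφ2·sin²(Δλ/2)=0.4645123717; c=2·atan2(√a, √(1-a))=1.499761345; dist=6371·c=9554.980 ≈ 9555.0 km; running total=9555.0 km
Leg 1 bearing: y=sinΔλ·cosφ2=-0.40198502, x=cosφ1·sinφ2-sinφ1·cosφ2·cosΔλ=0.91289132; θ=atan2(y, x)=-23.7659° <0 so +360° → 336.2341° ≈ 336.2°
Leg 2: φ1=0.8990715, φ2=0.3321780, Δφ=-0.5668934, Δλ=1.2740467 rad; a=sin²(Δφ/2)+cosφ1·cosφ2·sin²(Δλ/2)=0.2863557912; c=2·atan2(√a, √(1-a))=1.129304838; dist=6371·c=7194.801 ≈ 7194.8 km; running total=16749.8 km
Leg 2 bearing: y=sinΔλ·cosφ2=0.90401565, x=cosφ1·sinφ2-sinφ1·cosφ2·cosΔλ=-0.01342836; θ=atan2(y, x)=90.8510° ≈ 90.9°
Leg 3: φ1=0.3321780, φ2=-0.4578156, Δφ=-0.7899936, Δλ=-0.7821728 rad; a=sin²(Δφ/2)+cosφ1·cosφ2·sin²(Δλ/2)=0.2712940151; c=2·atan2(√a, √(1-a))=1.095713650; dist=6371·c=6980.792 ≈ 6980.8 km; running total=23730.6 km
Leg 3 bearing: y=sinΔλ·cosφ2=-0.63223991, x=cosφ1·sinφ2-sinφ1·cosφ2·cosΔλ=-0.62533750; θ=atan2(y, x)=-134.6855° <0 so +360° → 225.3145° ≈ 225.3°
Leg 4: φ1=-0.4578156, φ2=0.6556434, Δφ=1.1134590, Δλ=1.7267240 rad; a=sin²(Δφ/2)+cosφ1·cosφ2·sin²(Δλ/2)=0.6899439294; c=2·atan2(√a, √(1-a))=1.960471391; dist=6371·c=12490.163 ≈ 12490.2 km; running total=36220.8 km
Leg 4 bearing: y=sinΔλ·cosφ2=0.78303924, x=cosφ1·sinφ2-sinφ1·cosφ2·cosΔλ=0.49247819; θ=atan2(y, x)=57.8329° ≈ 57.8°
Leg 5: φ1=0.6556434, φ2=0.7057256, Δφ=0.0500822, Δλ=-2.2820861 rad; a=sin²(Δφ/2)+cosφ1·cosφ2·sin²(Δλ/2)=0.4992164210; c=2·atan2(√a, √(1-a))=1.569229168; dist=6371·c=9997.559 ≈ 9997.6 km; running total=46218.4 km
Leg 5 bearing: y=sinΔλ·cosφ2=-0.57658004, x=cosφ1·sinφ2-sinφ1·cosφ2·cosΔλ=0.81703917; θ=atan2(y, x)=-35.2104° <0 so +360° → 324.7896° ≈ 324.8°
Leg 6: φ1=0.7057256, φ2=0.6967093, Δφ=-0.0090164, Δλ=2.0963202 rad; a=sin²(Δφ/2)+cosφ1·cosφ2·sin²(Δλ/2)=0.4383291245; c=2·atan2(√a, √(1-a))=1.447139678; dist=6371·c=9219.727 ≈ 9219.7 km; running total=55438.1 km
Leg 6 bearing: y=sinΔλ·cosφ2=0.66346564, x=cosφ1·sinφ2-sinφ1·cosφ2·cosΔλ=0.73797029; θ=atan2(y, x)=41.9568° ≈ 42.0°
Leg 7: φ1=0.6967093, φ2=0.0237312, Δφ=-0.6729780, Δλ=-0.2184349 rad; a=sin²(Δφ/2)+cosφ1·cosφ2·sin²(Δλ/2)=0.1181252965; c=2·atan2(√a, √(1-a))=0.701694587; dist=6371·c=4470.496 ≈ 4470.5 km; running total=59908.6 km
Leg 7 bearing: y=sinΔλ·cosφ2=-0.21664100, x=cosφ1·sinφ2-sinφ1·cosφ2·cosΔλ=-0.60807361; θ=atan2(y, x)=-160.3903° <0 so +360° → 199.6097° ≈ 199.6°

Leg 1: dist=9555.0 km, bearing=336.2°
Leg 2: dist=7194.8 km, bearing=90.9°
Leg 3: dist=6980.8 km, bearing=225.3°
Leg 4: dist=12490.2 km, bearing=57.8°
Leg 5: dist=9997.6 km, bearing=324.8°
Leg 6: dist=9219.7 km, bearing=42.0°
Leg 7: dist=4470.5 km, bearing=199.6°
Total: 59908.6 km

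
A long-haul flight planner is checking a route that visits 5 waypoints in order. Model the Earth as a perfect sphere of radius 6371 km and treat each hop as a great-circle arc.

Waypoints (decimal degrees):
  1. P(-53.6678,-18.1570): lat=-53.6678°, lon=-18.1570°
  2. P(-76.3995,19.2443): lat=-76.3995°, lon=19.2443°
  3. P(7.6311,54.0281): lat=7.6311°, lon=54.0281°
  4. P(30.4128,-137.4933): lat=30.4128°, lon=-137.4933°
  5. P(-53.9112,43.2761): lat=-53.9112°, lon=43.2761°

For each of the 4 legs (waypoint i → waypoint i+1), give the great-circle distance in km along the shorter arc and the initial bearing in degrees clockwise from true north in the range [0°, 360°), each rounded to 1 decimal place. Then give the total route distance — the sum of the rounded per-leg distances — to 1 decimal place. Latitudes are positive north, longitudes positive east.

Leg 1: φ1=-0.9366798, φ2=-1.3334228, Δφ=-0.3967430, Δλ=0.6527758 rad; a=sin²(Δφ/2)+cosφ1·cosφ2·sin²(Δλ/2)=0.0531596884; c=2·atan2(√a, √(1-a))=0.465314209; dist=6371·c=2964.517 ≈ 2964.5 km; running total=2964.5 km
Leg 1 bearing: y=sinΔλ·cosφ2=0.14282903, x=cosφ1·sinφ2-sinφ1·cosφ2·cosΔλ=-0.42536433; θ=atan2(y, x)=161.4390° ≈ 161.4°
Leg 2: φ1=-1.3334228, φ2=0.1331878, Δφ=1.4666106, Δλ=0.6070918 rad; a=sin²(Δφ/2)+cosφ1·cosφ2·sin²(Δλ/2)=0.4688247464; c=2·atan2(√a, √(1-a))=1.508405350; dist=6371·c=9610.050 ≈ 9610.1 km; running total=12574.6 km
Leg 2 bearing: y=sinΔλ·cosφ2=0.56542896, x=cosφ1·sinφ2-sinφ1·cosφ2·cosΔλ=0.82243693; θ=atan2(y, x)=34.5087° ≈ 34.5°
Leg 3: φ1=0.1331878, φ2=0.5308035, Δφ=0.3976157, Δλ=-3.3426790 rad; a=sin²(Δφ/2)+cosφ1·cosφ2·sin²(Δλ/2)=0.8851577394; c=2·atan2(√a, √(1-a))=2.450132073; dist=6371·c=15609.791 ≈ 15609.8 km; running total=28184.4 km
Leg 3 bearing: y=sinΔλ·cosφ2=0.17225065, x=cosφ1·sinφ2-sinφ1·cosφ2·cosΔλ=0.61395747; θ=atan2(y, x)=15.6719° ≈ 15.7°
Leg 4: φ1=0.5308035, φ2=-0.9409279, Δφ=-1.4717314, Δλ=3.1550212 rad; a=sin²(Δφ/2)+cosφ1·cosφ2·sin²(Δλ/2)=0.9585127041; c=2·atan2(√a, √(1-a))=2.731353351; dist=6371·c=17401.452 ≈ 17401.5 km; running total=45585.9 km
Leg 4 bearing: y=sinΔλ·cosφ2=-0.00790970, x=cosφ1·sinφ2-sinφ1·cosφ2·cosΔλ=-0.39875034; θ=atan2(y, x)=-178.8636° <0 so +360° → 181.1364° ≈ 181.1°

Leg 1: dist=2964.5 km, bearing=161.4°
Leg 2: dist=9610.1 km, bearing=34.5°
Leg 3: dist=15609.8 km, bearing=15.7°
Leg 4: dist=17401.5 km, bearing=181.1°
Total: 45585.9 km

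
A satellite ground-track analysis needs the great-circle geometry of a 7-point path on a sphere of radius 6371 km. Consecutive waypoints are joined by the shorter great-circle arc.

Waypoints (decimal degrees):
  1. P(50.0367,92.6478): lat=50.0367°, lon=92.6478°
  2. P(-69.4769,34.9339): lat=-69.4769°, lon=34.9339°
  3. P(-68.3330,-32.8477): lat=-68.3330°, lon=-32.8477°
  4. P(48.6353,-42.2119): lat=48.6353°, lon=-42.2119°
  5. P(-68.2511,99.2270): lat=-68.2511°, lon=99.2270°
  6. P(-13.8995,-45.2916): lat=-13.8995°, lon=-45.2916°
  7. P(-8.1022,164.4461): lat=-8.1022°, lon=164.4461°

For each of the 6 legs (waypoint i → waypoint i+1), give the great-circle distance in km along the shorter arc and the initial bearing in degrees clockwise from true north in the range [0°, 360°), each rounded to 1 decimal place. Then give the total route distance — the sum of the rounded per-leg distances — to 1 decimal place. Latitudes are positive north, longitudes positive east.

Leg 1: φ1=0.8733052, φ2=-1.2126007, Δφ=-2.0859058, Δλ=-1.0072976 rad; a=sin²(Δφ/2)+cosφ1·cosφ2·sin²(Δλ/2)=0.7987653386; c=2·atan2(√a, √(1-a))=2.211214342; dist=6371·c=14087.647 ≈ 14087.6 km; running total=14087.6 km
Leg 1 bearing: y=sinΔλ·cosφ2=-0.29638155, x=cosφ1·sinφ2-sinφ1·cosφ2·cosΔλ=-0.74506044; θ=atan2(y, x)=-158.3076° <0 so +360° → 201.6924° ≈ 201.7°
Leg 2: φ1=-1.2126007, φ2=-1.1926358, Δφ=0.0199648, Δλ=-1.1830121 rad; a=sin²(Δφ/2)+cosφ1·cosφ2·sin²(Δλ/2)=0.0403465565; c=2·atan2(√a, √(1-a))=0.404480700; dist=6371·c=2576.947 ≈ 2576.9 km; running total=16664.5 km
Leg 2 bearing: y=sinΔλ·cosφ2=-0.34179730, x=cosφ1·sinφ2-sinφ1·cosφ2·cosΔλ=-0.19506269; θ=atan2(y, x)=-119.7133° <0 so +360° → 240.2867° ≈ 240.3°
Leg 3: φ1=-1.1926358, φ2=0.8488461, Δφ=2.0414820, Δλ=-0.1634361 rad; a=sin²(Δφ/2)+cosφ1·cosφ2·sin²(Δλ/2)=0.7283744568; c=2·atan2(√a, √(1-a))=2.045133516; dist=6371·c=13029.546 ≈ 13029.5 km; running total=29694.0 km
Leg 3 bearing: y=sinΔλ·cosφ2=-0.10752650, x=cosφ1·sinφ2-sinφ1·cosφ2·cosΔλ=0.88307332; θ=atan2(y, x)=-6.9424° <0 so +360° → 353.0576° ≈ 353.1°
Leg 4: φ1=0.8488461, φ2=-1.1912064, Δφ=-2.0400525, Δλ=2.4685745 rad; a=sin²(Δφ/2)+cosφ1·cosφ2·sin²(Δλ/2)=0.9442846498; c=2·atan2(√a, √(1-a))=2.665013269; dist=6371·c=16978.800 ≈ 16978.8 km; running total=46672.8 km
Leg 4 bearing: y=sinΔλ·cosφ2=0.23097544, x=cosφ1·sinφ2-sinφ1·cosφ2·cosΔλ=-0.39635205; θ=atan2(y, x)=149.7684° ≈ 149.8°
Leg 5: φ1=-1.1912064, φ2=-0.2425920, Δφ=0.9486144, Δλ=-2.5223254 rad; a=sin²(Δφ/2)+cosφ1·cosφ2·sin²(Δλ/2)=0.5348883995; c=2·atan2(√a, √(1-a))=1.640629872; dist=6371·c=10452.453 ≈ 10452.5 km; running total=57125.3 km
Leg 5 bearing: y=sinΔλ·cosφ2=-0.56344257, x=cosφ1·sinφ2-sinφ1·cosφ2·cosΔλ=-0.82320330; θ=atan2(y, x)=-145.6103° <0 so +360° → 214.3897° ≈ 214.4°
Leg 6: φ1=-0.2425920, φ2=-0.1414101, Δφ=0.1011820, Δλ=3.6606134 rad; a=sin²(Δφ/2)+cosφ1·cosφ2·sin²(Δλ/2)=0.9003051595; c=2·atan2(√a, √(1-a))=2.499109434; dist=6371·c=15921.826 ≈ 15921.8 km; running total=73047.1 km
Leg 6 bearing: y=sinΔλ·cosφ2=-0.49107886, x=cosφ1·sinφ2-sinφ1·cosφ2·cosΔλ=-0.34331424; θ=atan2(y, x)=-124.9575° <0 so +360° → 235.0425° ≈ 235.0°

Leg 1: dist=14087.6 km, bearing=201.7°
Leg 2: dist=2576.9 km, bearing=240.3°
Leg 3: dist=13029.5 km, bearing=353.1°
Leg 4: dist=16978.8 km, bearing=149.8°
Leg 5: dist=10452.5 km, bearing=214.4°
Leg 6: dist=15921.8 km, bearing=235.0°
Total: 73047.1 km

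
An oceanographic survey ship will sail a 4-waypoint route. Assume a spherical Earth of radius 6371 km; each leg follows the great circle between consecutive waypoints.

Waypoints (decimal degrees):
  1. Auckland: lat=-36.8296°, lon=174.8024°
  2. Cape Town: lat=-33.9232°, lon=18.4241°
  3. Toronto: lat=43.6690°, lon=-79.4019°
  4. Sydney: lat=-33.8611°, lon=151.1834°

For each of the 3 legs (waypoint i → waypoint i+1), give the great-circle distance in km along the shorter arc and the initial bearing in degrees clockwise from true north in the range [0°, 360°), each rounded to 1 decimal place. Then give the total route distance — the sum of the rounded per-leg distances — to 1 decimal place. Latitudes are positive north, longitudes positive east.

Leg 1: φ1=-0.6427978, φ2=-0.5920715, Δφ=0.0507262, Δλ=-2.7293162 rad; a=sin²(Δφ/2)+cosφ1·cosφ2·sin²(Δλ/2)=0.6369968148; c=2·atan2(√a, √(1-a))=1.848339458; dist=6371·c=11775.771 ≈ 11775.8 km; running total=11775.8 km
Leg 1 bearing: y=sinΔλ·cosφ2=-0.33249214, x=cosφ1·sinφ2-sinφ1·cosφ2·cosΔλ=-0.90242810; θ=atan2(y, x)=-159.7741° <0 so +360° → 200.2259° ≈ 200.2°
Leg 2: φ1=-0.5920715, φ2=0.7621678, Δφ=1.3542394, Δλ=-1.7073858 rad; a=sin²(Δφ/2)+cosφ1·cosφ2·sin²(Δλ/2)=0.7335394577; c=2·atan2(√a, √(1-a))=2.056780623; dist=6371·c=13103.749 ≈ 13103.7 km; running total=24879.5 km
Leg 2 bearing: y=sinΔλ·cosφ2=-0.71660376, x=cosφ1·sinφ2-sinφ1·cosφ2·cosΔλ=0.51799261; θ=atan2(y, x)=-54.1389° <0 so +360° → 305.8611° ≈ 305.9°
Leg 3: φ1=0.7621678, φ2=-0.5909877, Δφ=-1.3531555, Δλ=4.0244727 rad; a=sin²(Δφ/2)+cosφ1·cosφ2·sin²(Δλ/2)=0.8830511720; c=2·atan2(√a, √(1-a))=2.443551036; dist=6371·c=15567.864 ≈ 15567.9 km; running total=40447.4 km
Leg 3 bearing: y=sinΔλ·cosφ2=-0.64153557, x=cosφ1·sinφ2-sinφ1·cosφ2·cosΔλ=-0.03897827; θ=atan2(y, x)=-93.4769° <0 so +360° → 266.5231° ≈ 266.5°

Leg 1: dist=11775.8 km, bearing=200.2°
Leg 2: dist=13103.7 km, bearing=305.9°
Leg 3: dist=15567.9 km, bearing=266.5°
Total: 40447.4 km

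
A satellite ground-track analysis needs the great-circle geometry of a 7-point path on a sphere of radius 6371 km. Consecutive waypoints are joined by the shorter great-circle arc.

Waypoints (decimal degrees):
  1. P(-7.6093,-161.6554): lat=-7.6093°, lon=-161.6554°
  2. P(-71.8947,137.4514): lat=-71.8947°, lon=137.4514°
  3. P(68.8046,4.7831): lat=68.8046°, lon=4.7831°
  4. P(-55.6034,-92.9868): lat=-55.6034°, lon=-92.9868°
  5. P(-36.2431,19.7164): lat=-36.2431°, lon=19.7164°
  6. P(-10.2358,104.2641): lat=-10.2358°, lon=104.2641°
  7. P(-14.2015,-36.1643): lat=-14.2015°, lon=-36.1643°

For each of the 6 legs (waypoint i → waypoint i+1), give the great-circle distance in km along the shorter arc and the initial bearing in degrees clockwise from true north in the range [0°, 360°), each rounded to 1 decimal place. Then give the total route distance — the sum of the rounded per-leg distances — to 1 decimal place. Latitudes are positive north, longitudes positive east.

Leg 1: φ1=-0.1328073, φ2=-1.2547992, Δφ=-1.1219919, Δλ=5.2203985 rad; a=sin²(Δφ/2)+cosφ1·cosφ2·sin²(Δλ/2)=0.3621511750; c=2·atan2(√a, √(1-a))=1.291480922; dist=6371·c=8228.025 ≈ 8228.0 km; running total=8228.0 km
Leg 1 bearing: y=sinΔλ·cosφ2=-0.27151932, x=cosφ1·sinφ2-sinφ1·cosφ2·cosΔλ=-0.92209981; θ=atan2(y, x)=-163.5925° <0 so +360° → 196.4075° ≈ 196.4°
Leg 2: φ1=-1.2547992, φ2=1.2008668, Δφ=2.4556660, Δλ=-2.3154986 rad; a=sin²(Δφ/2)+cosφ1·cosφ2·sin²(Δλ/2)=0.9811696825; c=2·atan2(√a, √(1-a))=2.866276743; dist=6371·c=18261.049 ≈ 18261.0 km; running total=26489.0 km
Leg 2 bearing: y=sinΔλ·cosφ2=-0.26584378, x=cosφ1·sinφ2-sinφ1·cosφ2·cosΔλ=0.05683337; θ=atan2(y, x)=-77.9327° <0 so +360° → 282.0673° ≈ 282.1°
Leg 3: φ1=1.2008668, φ2=-0.9704624, Δφ=-2.1713292, Δλ=-1.7064067 rad; a=sin²(Δφ/2)+cosφ1·cosφ2·sin²(Δλ/2)=0.8984706047; c=2·atan2(√a, √(1-a))=2.493010748; dist=6371·c=15882.971 ≈ 15883.0 km; running total=42372.0 km
Leg 3 bearing: y=sinΔλ·cosφ2=-0.55973153, x=cosφ1·sinφ2-sinφ1·cosφ2·cosΔλ=-0.22712403; θ=atan2(y, x)=-112.0860° <0 so +360° → 247.9140° ≈ 247.9°
Leg 4: φ1=-0.9704624, φ2=-0.6325614, Δφ=0.3379010, Δλ=1.9670419 rad; a=sin²(Δφ/2)+cosφ1·cosφ2·sin²(Δλ/2)=0.3440054640; c=2·atan2(√a, √(1-a))=1.253510441; dist=6371·c=7986.115 ≈ 7986.1 km; running total=50358.1 km
Leg 4 bearing: y=sinΔλ·cosφ2=0.74402417, x=cosφ1·sinφ2-sinφ1·cosφ2·cosΔλ=-0.59083911; θ=atan2(y, x)=128.4535° ≈ 128.5°
Leg 5: φ1=-0.6325614, φ2=-0.1786484, Δφ=0.4539130, Δλ=1.4756357 rad; a=sin²(Δφ/2)+cosφ1·cosφ2·sin²(Δλ/2)=0.4097643135; c=2·atan2(√a, √(1-a))=1.389330654; dist=6371·c=8851.426 ≈ 8851.4 km; running total=59209.5 km
Leg 5 bearing: y=sinΔλ·cosφ2=0.97963242, x=cosφ1·sinφ2-sinφ1·cosφ2·cosΔλ=-0.08803637; θ=atan2(y, x)=95.1352° ≈ 95.1°
Leg 6: φ1=-0.1786484, φ2=-0.2478629, Δφ=-0.0692145, Δλ=-2.4509379 rad; a=sin²(Δφ/2)+cosφ1·cosφ2·sin²(Δλ/2)=0.8458915933; c=2·atan2(√a, √(1-a))=2.334751895; dist=6371·c=14874.704 ≈ 14874.7 km; running total=74084.2 km
Leg 6 bearing: y=sinΔλ·cosφ2=-0.61757330, x=cosφ1·sinφ2-sinφ1·cosφ2·cosΔλ=-0.37421817; θ=atan2(y, x)=-121.2137° <0 so +360° → 238.7863° ≈ 238.8°

Leg 1: dist=8228.0 km, bearing=196.4°
Leg 2: dist=18261.0 km, bearing=282.1°
Leg 3: dist=15883.0 km, bearing=247.9°
Leg 4: dist=7986.1 km, bearing=128.5°
Leg 5: dist=8851.4 km, bearing=95.1°
Leg 6: dist=14874.7 km, bearing=238.8°
Total: 74084.2 km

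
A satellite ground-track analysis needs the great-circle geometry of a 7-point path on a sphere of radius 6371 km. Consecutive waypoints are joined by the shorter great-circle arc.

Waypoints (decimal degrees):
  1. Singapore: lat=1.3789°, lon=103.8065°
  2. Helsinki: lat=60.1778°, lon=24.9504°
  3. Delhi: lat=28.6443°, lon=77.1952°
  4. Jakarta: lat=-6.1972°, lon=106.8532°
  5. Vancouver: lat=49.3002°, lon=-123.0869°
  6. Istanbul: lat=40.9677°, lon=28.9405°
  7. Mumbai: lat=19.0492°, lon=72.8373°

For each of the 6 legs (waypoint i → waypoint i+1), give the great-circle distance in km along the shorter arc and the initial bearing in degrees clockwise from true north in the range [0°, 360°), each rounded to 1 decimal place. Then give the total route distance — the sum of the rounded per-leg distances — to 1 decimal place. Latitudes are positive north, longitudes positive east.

Leg 1: dist=9260.6 km, bearing=330.6°
Leg 2: dist=5216.4 km, bearing=108.2°
Leg 3: dist=5009.8 km, bearing=136.0°
Leg 4: dist=13336.6 km, bearing=35.2°
Leg 5: dist=9611.0 km, bearing=20.8°
Leg 6: dist=4809.9 km, bearing=107.0°
Total: 47244.3 km

Leg 1: φ1=0.0240663, φ2=1.0503007, Δφ=1.0262344, Δλ=-1.3762986 rad; a=sin²(Δφ/2)+cosφ1·cosφ2·sin²(Δλ/2)=0.4415167657; c=2·atan2(√a, √(1-a))=1.453561497; dist=6371·c=9260.640 ≈ 9260.6 km; running total=9260.6 km
Leg 1 bearing: y=sinΔλ·cosφ2=-0.48793330, x=cosφ1·sinφ2-sinφ1·cosφ2·cosΔλ=0.86500864; θ=atan2(y, x)=-29.4264° <0 so +360° → 330.5736° ≈ 330.6°
Leg 2: φ1=1.0503007, φ2=0.4999373, Δφ=-0.5503634, Δλ=0.9118438 rad; a=sin²(Δφ/2)+cosφ1·cosφ2·sin²(Δλ/2)=0.1584401213; c=2·atan2(√a, √(1-a))=0.818770333; dist=6371·c=5216.386 ≈ 5216.4 km; running total=14477.0 km
Leg 2 bearing: y=sinΔλ·cosφ2=0.69387037, x=cosφ1·sinφ2-sinφ1·cosφ2·cosΔλ=-0.22779665; θ=atan2(y, x)=108.1749° ≈ 108.2°
Leg 3: φ1=0.4999373, φ2=-0.1081615, Δφ=-0.6080989, Δλ=0.5176297 rad; a=sin²(Δφ/2)+cosφ1·cosφ2·sin²(Δλ/2)=0.1467823069; c=2·atan2(√a, √(1-a))=0.786347209; dist=6371·c=5009.818 ≈ 5009.8 km; running total=19486.8 km
Leg 3 bearing: y=sinΔλ·cosφ2=0.49193018, x=cosφ1·sinφ2-sinφ1·cosφ2·cosΔλ=-0.50887498; θ=atan2(y, x)=135.9700° ≈ 136.0°
Leg 4: φ1=-0.1081615, φ2=0.8604508, Δφ=0.9686124, Δλ=-4.0132118 rad; a=sin²(Δφ/2)+cosφ1·cosφ2·sin²(Δλ/2)=0.7495350004; c=2·atan2(√a, √(1-a))=2.093321564; dist=6371·c=13336.552 ≈ 13336.6 km; running total=32823.4 km
Leg 4 bearing: y=sinΔλ·cosφ2=0.49909585, x=cosφ1·sinφ2-sinφ1·cosφ2·cosΔλ=0.70840135; θ=atan2(y, x)=35.1662° ≈ 35.2°
Leg 5: φ1=0.8604508, φ2=0.7150213, Δφ=-0.1454296, Δλ=2.6533787 rad; a=sin²(Δφ/2)+cosφ1·cosφ2·sin²(Δλ/2)=0.4689000209; c=2·atan2(√a, √(1-a))=1.508556192; dist=6371·c=9611.011 ≈ 9611.0 km; running total=42434.4 km
Leg 5 bearing: y=sinΔλ·cosφ2=0.35416939, x=cosφ1·sinφ2-sinφ1·cosφ2·cosΔλ=0.93311050; θ=atan2(y, x)=20.7846° ≈ 20.8°
Leg 6: φ1=0.7150213, φ2=0.3324713, Δφ=-0.3825500, Δλ=0.7661437 rad; a=sin²(Δφ/2)+cosφ1·cosφ2·sin²(Δλ/2)=0.1358538427; c=2·atan2(√a, √(1-a))=0.754969689; dist=6371·c=4809.912 ≈ 4809.9 km; running total=47244.3 km
Leg 6 bearing: y=sinΔλ·cosφ2=0.65539218, x=cosφ1·sinφ2-sinφ1·cosφ2·cosΔλ=-0.20012846; θ=atan2(y, x)=106.9804° ≈ 107.0°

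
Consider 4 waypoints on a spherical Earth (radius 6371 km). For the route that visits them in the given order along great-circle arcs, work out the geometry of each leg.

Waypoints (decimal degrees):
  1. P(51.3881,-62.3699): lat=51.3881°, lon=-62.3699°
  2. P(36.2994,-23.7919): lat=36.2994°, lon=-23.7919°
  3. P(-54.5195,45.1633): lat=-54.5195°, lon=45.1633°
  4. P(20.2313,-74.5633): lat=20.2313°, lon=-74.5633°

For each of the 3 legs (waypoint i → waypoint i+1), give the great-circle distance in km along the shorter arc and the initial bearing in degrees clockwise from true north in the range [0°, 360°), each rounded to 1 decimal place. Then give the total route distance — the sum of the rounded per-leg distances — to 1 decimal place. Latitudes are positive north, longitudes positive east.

Leg 1: φ1=0.8968915, φ2=0.6335440, Δφ=-0.2633475, Δλ=0.6733131 rad; a=sin²(Δφ/2)+cosφ1·cosφ2·sin²(Δλ/2)=0.0721184865; c=2·atan2(√a, √(1-a))=0.543772457; dist=6371·c=3464.374 ≈ 3464.4 km; running total=3464.4 km
Leg 1 bearing: y=sinΔλ·cosφ2=0.50256420, x=cosφ1·sinφ2-sinφ1·cosφ2·cosΔλ=-0.12287746; θ=atan2(y, x)=103.7393° ≈ 103.7°
Leg 2: φ1=0.6335440, φ2=-0.9515448, Δφ=-1.5850888, Δλ=1.2034953 rad; a=sin²(Δφ/2)+cosφ1·cosφ2·sin²(Δλ/2)=0.6570482873; c=2·atan2(√a, √(1-a))=1.890301247; dist=6371·c=12043.109 ≈ 12043.1 km; running total=15507.5 km
Leg 2 bearing: y=sinΔλ·cosφ2=0.54171140, x=cosφ1·sinφ2-sinφ1·cosφ2·cosΔλ=-0.77967435; θ=atan2(y, x)=145.2087° ≈ 145.2°
Leg 3: φ1=-0.9515448, φ2=0.3531028, Δφ=1.3046476, Δλ=-2.0896234 rad; a=sin²(Δφ/2)+cosφ1·cosφ2·sin²(Δλ/2)=0.7758263153; c=2·atan2(√a, √(1-a))=2.155140665; dist=6371·c=13730.401 ≈ 13730.4 km; running total=29237.9 km
Leg 3 bearing: y=sinΔλ·cosφ2=-0.81482473, x=cosφ1·sinφ2-sinφ1·cosφ2·cosΔλ=-0.17815735; θ=atan2(y, x)=-102.3333° <0 so +360° → 257.6667° ≈ 257.7°

Leg 1: dist=3464.4 km, bearing=103.7°
Leg 2: dist=12043.1 km, bearing=145.2°
Leg 3: dist=13730.4 km, bearing=257.7°
Total: 29237.9 km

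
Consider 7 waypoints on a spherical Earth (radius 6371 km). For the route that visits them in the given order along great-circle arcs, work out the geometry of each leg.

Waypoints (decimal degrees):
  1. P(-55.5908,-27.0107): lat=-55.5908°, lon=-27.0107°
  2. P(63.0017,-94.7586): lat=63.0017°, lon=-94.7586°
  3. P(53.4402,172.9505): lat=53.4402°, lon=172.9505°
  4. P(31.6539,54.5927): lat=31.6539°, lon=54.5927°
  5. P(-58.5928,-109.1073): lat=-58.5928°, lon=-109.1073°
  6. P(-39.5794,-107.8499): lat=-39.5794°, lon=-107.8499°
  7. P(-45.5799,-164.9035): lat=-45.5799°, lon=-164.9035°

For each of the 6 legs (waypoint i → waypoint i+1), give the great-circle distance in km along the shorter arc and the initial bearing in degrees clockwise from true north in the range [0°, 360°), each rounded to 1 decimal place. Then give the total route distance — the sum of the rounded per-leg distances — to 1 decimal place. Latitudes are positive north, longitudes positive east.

Leg 1: dist=14415.3 km, bearing=326.9°
Leg 2: dist=5023.7 km, bearing=303.0°
Leg 3: dist=8850.0 km, bearing=310.4°
Leg 4: dist=16777.8 km, bearing=197.5°
Leg 5: dist=2116.1 km, bearing=3.0°
Leg 6: dist=4619.4 km, bearing=242.3°
Total: 51802.3 km

Leg 1: φ1=-0.9702425, φ2=1.0995871, Δφ=2.0698296, Δλ=-1.1824239 rad; a=sin²(Δφ/2)+cosφ1·cosφ2·sin²(Δλ/2)=0.8189832563; c=2·atan2(√a, √(1-a))=2.262651022; dist=6371·c=14415.3497 ≈ 14415.3 km; running total=14415.3 km
Leg 1 bearing: y=sinΔλ·cosφ2=-0.42015583, x=cosφ1·sinφ2-sinφ1·cosφ2·cosΔλ=0.64534317; θ=atan2(y, x)=-33.0665° <0 so +360° → 326.9335° ≈ 326.9°
Leg 2: φ1=1.0995871, φ2=0.9327074, Δφ=-0.1668797, Δλ=4.6724052 rad; a=sin²(Δφ/2)+cosφ1·cosφ2·sin²(Δλ/2)=0.1475550495; c=2·atan2(√a, √(1-a))=0.788528411; dist=6371·c=5023.715 ≈ 5023.7 km; running total=19439.0 km
Leg 2 bearing: y=sinΔλ·cosφ2=-0.59518537, x=cosφ1·sinφ2-sinφ1·cosφ2·cosΔλ=0.38585567; θ=atan2(y, x)=-57.0449° <0 so +360° → 302.9551° ≈ 303.0°
Leg 3: φ1=0.9327074, φ2=0.5524648, Δφ=-0.3802427, Δλ=-2.0657333 rad; a=sin²(Δφ/2)+cosφ1·cosφ2·sin²(Δλ/2)=0.4096538718; c=2·atan2(√a, √(1-a))=1.389106079; dist=6371·c=8849.995 ≈ 8850.0 km; running total=28289.0 km
Leg 3 bearing: y=sinΔλ·cosφ2=-0.74908444, x=cosφ1·sinφ2-sinφ1·cosφ2·cosΔλ=0.63735611; θ=atan2(y, x)=-49.6073° <0 so +360° → 310.3927° ≈ 310.4°
Leg 4: φ1=0.5524648, φ2=-1.0226373, Δφ=-1.5751021, Δλ=-2.8571040 rad; a=sin²(Δφ/2)+cosφ1·cosφ2·sin²(Δλ/2)=0.9368300457; c=2·atan2(√a, √(1-a))=2.633471325; dist=6371·c=16777.846 ≈ 16777.8 km; running total=45066.8 km
Leg 4 bearing: y=sinΔλ·cosφ2=-0.14626016, x=cosφ1·sinφ2-sinφ1·cosφ2·cosΔλ=-0.46403234; θ=atan2(y, x)=-162.5055° <0 so +360° → 197.4945° ≈ 197.5°
Leg 5: φ1=-1.0226373, φ2=-0.6907908, Δφ=0.3318464, Δλ=0.0219458 rad; a=sin²(Δφ/2)+cosφ1·cosφ2·sin²(Δλ/2)=0.0273271541; c=2·atan2(√a, √(1-a))=0.332143171; dist=6371·c=2116.084 ≈ 2116.1 km; running total=47182.9 km
Leg 5 bearing: y=sinΔλ·cosφ2=0.01691318, x=cosφ1·sinφ2-sinφ1·cosφ2·cosΔλ=0.32563088; θ=atan2(y, x)=2.9733° ≈ 3.0°
Leg 6: φ1=-0.6907908, φ2=-0.7955193, Δφ=-0.1047285, Δλ=-0.9957732 rad; a=sin²(Δφ/2)+cosφ1·cosφ2·sin²(Δλ/2)=0.1257741878; c=2·atan2(√a, √(1-a))=0.725072075; dist=6371·c=4619.434 ≈ 4619.4 km; running total=51802.3 km
Leg 6 bearing: y=sinΔλ·cosφ2=-0.58735358, x=cosφ1·sinφ2-sinφ1·cosφ2·cosΔλ=-0.30795444; θ=atan2(y, x)=-117.6684° <0 so +360° → 242.3316° ≈ 242.3°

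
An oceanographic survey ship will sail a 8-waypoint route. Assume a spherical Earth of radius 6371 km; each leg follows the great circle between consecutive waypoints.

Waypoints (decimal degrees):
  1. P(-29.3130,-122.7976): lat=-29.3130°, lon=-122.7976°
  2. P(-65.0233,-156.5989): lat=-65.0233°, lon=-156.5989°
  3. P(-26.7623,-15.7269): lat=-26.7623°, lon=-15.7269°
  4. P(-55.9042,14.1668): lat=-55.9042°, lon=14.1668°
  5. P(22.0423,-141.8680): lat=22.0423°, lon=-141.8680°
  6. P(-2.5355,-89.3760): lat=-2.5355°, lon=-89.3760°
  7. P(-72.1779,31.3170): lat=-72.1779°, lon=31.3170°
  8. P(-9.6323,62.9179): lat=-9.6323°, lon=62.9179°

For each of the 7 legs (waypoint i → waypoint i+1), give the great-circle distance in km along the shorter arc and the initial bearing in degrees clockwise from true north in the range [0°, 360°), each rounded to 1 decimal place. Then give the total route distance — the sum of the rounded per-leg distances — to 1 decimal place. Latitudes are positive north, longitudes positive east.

Leg 1: dist=4607.0 km, bearing=200.8°
Leg 2: dist=9268.7 km, bearing=145.4°
Leg 3: dist=4026.8 km, bearing=151.8°
Leg 4: dist=15764.7 km, bearing=217.5°
Leg 5: dist=6318.5 km, bearing=108.8°
Leg 6: dist=10735.1 km, bearing=164.6°
Leg 7: dist=7272.0 km, bearing=34.6°
Total: 57992.8 km

Leg 1: φ1=-0.5116084, φ2=-1.1348707, Δφ=-0.6232623, Δλ=-0.5899440 rad; a=sin²(Δφ/2)+cosφ1·cosφ2·sin²(Δλ/2)=0.1251274305; c=2·atan2(√a, √(1-a))=0.723119477; dist=6371·c=4606.994 ≈ 4607.0 km; running total=4607.0 km
Leg 1 bearing: y=sinΔλ·cosφ2=-0.23490360, x=cosφ1·sinφ2-sinφ1·cosφ2·cosΔλ=-0.61862955; θ=atan2(y, x)=-159.2074° <0 so +360° → 200.7926° ≈ 200.8°
Leg 2: φ1=-1.1348707, φ2=-0.4670903, Δφ=0.6677804, Δλ=2.4586802 rad; a=sin²(Δφ/2)+cosφ1·cosφ2·sin²(Δλ/2)=0.4421446973; c=2·atan2(√a, √(1-a))=1.454825946; dist=6371·c=9268.696 ≈ 9268.7 km; running total=13875.7 km
Leg 2 bearing: y=sinΔλ·cosφ2=0.56345782, x=cosφ1·sinφ2-sinφ1·cosφ2·cosΔλ=-0.81800143; θ=atan2(y, x)=145.4401° ≈ 145.4°
Leg 3: φ1=-0.4670903, φ2=-0.9757124, Δφ=-0.5086221, Δλ=0.5217435 rad; a=sin²(Δφ/2)+cosφ1·cosφ2·sin²(Δλ/2)=0.0965892300; c=2·atan2(√a, √(1-a))=0.632044117; dist=6371·c=4026.753 ≈ 4026.8 km; running total=17902.5 km
Leg 3 bearing: y=sinΔλ·cosφ2=0.27938797, x=cosφ1·sinφ2-sinφ1·cosφ2·cosΔλ=-0.52055870; θ=atan2(y, x)=151.7772° ≈ 151.8°
Leg 4: φ1=-0.9757124, φ2=0.3847107, Δφ=1.3604231, Δλ=-2.7233210 rad; a=sin²(Δφ/2)+cosφ1·cosφ2·sin²(Δλ/2)=0.8927945693; c=2·atan2(√a, √(1-a))=2.474444025; dist=6371·c=15764.683 ≈ 15764.7 km; running total=33667.2 km
Leg 4 bearing: y=sinΔλ·cosφ2=-0.37649268, x=cosφ1·sinφ2-sinφ1·cosφ2·cosΔλ=-0.49102237; θ=atan2(y, x)=-142.5207° <0 so +360° → 217.4793° ≈ 217.5°
Leg 5: φ1=0.3847107, φ2=-0.0442528, Δφ=-0.4289635, Δλ=0.9161582 rad; a=sin²(Δφ/2)+cosφ1·cosφ2·sin²(Δλ/2)=0.2263934280; c=2·atan2(√a, √(1-a))=0.991765331; dist=6371·c=6318.537 ≈ 6318.5 km; running total=39985.7 km
Leg 5 bearing: y=sinΔλ·cosφ2=0.79249173, x=cosφ1·sinφ2-sinφ1·cosφ2·cosΔλ=-0.26928542; θ=atan2(y, x)=108.7675° ≈ 108.8°
Leg 6: φ1=-0.0442528, φ2=-1.2597420, Δφ=-1.2154892, Δλ=2.1064902 rad; a=sin²(Δφ/2)+cosφ1·cosφ2·sin²(Δλ/2)=0.5569787592; c=2·atan2(√a, √(1-a))=1.685001946; dist=6371·c=10735.147 ≈ 10735.1 km; running total=50720.8 km
Leg 6 bearing: y=sinΔλ·cosφ2=0.26318765, x=cosφ1·sinφ2-sinφ1·cosφ2·cosΔλ=-0.95799058; θ=atan2(y, x)=164.6382° ≈ 164.6°
Leg 7: φ1=-1.2597420, φ2=-0.1681153, Δφ=1.0916267, Δλ=0.5515398 rad; a=sin²(Δφ/2)+cosφ1·cosφ2·sin²(Δλ/2)=0.2918505037; c=2·atan2(√a, √(1-a))=1.141425314; dist=6371·c=7272.021 ≈ 7272.0 km; running total=57992.8 km
Leg 7 bearing: y=sinΔλ·cosφ2=0.51661187, x=cosφ1·sinφ2-sinφ1·cosφ2·cosΔλ=0.74820273; θ=atan2(y, x)=34.6239° ≈ 34.6°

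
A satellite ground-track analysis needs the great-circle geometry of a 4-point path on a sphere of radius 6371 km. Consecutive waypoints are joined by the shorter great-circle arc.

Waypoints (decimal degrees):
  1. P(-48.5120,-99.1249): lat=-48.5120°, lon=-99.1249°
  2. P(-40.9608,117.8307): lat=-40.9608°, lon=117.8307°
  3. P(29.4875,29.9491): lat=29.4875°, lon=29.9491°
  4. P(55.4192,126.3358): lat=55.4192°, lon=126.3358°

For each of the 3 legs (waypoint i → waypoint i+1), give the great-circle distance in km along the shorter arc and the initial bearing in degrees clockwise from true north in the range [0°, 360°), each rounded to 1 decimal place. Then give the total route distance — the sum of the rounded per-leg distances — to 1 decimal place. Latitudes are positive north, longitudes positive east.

Leg 1: φ1=-0.8466941, φ2=-0.7149008, Δφ=0.1317933, Δλ=3.7865896 rad; a=sin²(Δφ/2)+cosφ1·cosφ2·sin²(Δλ/2)=0.4543494587; c=2·atan2(√a, √(1-a))=1.479367920; dist=6371·c=9425.053 ≈ 9425.1 km; running total=9425.1 km
Leg 1 bearing: y=sinΔλ·cosφ2=-0.45399809, x=cosφ1·sinφ2-sinφ1·cosφ2·cosΔλ=-0.88631250; θ=atan2(y, x)=-152.8770° <0 so +360° → 207.1230° ≈ 207.1°
Leg 2: φ1=-0.7149008, φ2=0.5146540, Δφ=1.2295548, Δλ=-1.5338233 rad; a=sin²(Δφ/2)+cosφ1·cosφ2·sin²(Δλ/2)=0.6491909331; c=2·atan2(√a, √(1-a))=1.873793167; dist=6371·c=11937.936 ≈ 11937.9 km; running total=21363.0 km
Leg 2 bearing: y=sinΔλ·cosφ2=-0.86986821, x=cosφ1·sinφ2-sinφ1·cosφ2·cosΔλ=0.39280728; θ=atan2(y, x)=-65.6974° <0 so +360° → 294.3026° ≈ 294.3°
Leg 3: φ1=0.5146540, φ2=0.9672475, Δφ=0.4525935, Δλ=1.6822653 rad; a=sin²(Δφ/2)+cosφ1·cosφ2·sin²(Δλ/2)=0.3248439179; c=2·atan2(√a, √(1-a))=1.212891961; dist=6371·c=7727.335 ≈ 7727.3 km; running total=29090.3 km
Leg 3 bearing: y=sinΔλ·cosφ2=0.56404542, x=cosφ1·sinφ2-sinφ1·cosφ2·cosΔλ=0.74775273; θ=atan2(y, x)=37.0280° ≈ 37.0°

Leg 1: dist=9425.1 km, bearing=207.1°
Leg 2: dist=11937.9 km, bearing=294.3°
Leg 3: dist=7727.3 km, bearing=37.0°
Total: 29090.3 km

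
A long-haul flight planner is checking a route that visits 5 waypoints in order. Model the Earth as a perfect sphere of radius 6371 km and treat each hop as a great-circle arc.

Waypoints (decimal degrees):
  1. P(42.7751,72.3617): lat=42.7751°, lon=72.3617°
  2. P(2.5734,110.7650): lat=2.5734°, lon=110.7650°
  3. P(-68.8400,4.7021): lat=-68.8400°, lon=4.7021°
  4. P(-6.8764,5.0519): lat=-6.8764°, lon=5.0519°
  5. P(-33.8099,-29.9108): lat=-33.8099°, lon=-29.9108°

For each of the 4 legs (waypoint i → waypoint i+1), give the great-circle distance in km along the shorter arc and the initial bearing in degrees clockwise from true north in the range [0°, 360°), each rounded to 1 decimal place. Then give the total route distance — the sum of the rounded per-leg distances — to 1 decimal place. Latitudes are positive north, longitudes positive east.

Leg 1: dist=5866.8 km, bearing=128.8°
Leg 2: dist=10913.0 km, bearing=200.5°
Leg 3: dist=6890.1 km, bearing=0.4°
Leg 4: dist=4674.8 km, bearing=225.3°
Total: 28344.7 km

Leg 1: φ1=0.7465663, φ2=0.0449143, Δφ=-0.7016520, Δλ=0.6702640 rad; a=sin²(Δφ/2)+cosφ1·cosφ2·sin²(Δλ/2)=0.1974318312; c=2·atan2(√a, √(1-a))=0.920859218; dist=6371·c=5866.794 ≈ 5866.8 km; running total=5866.8 km
Leg 1 bearing: y=sinΔλ·cosφ2=0.62056646, x=cosφ1·sinφ2-sinφ1·cosφ2·cosΔλ=-0.49870561; θ=atan2(y, x)=128.7864° ≈ 128.8°
Leg 2: φ1=0.0449143, φ2=-1.2014847, Δφ=-1.2463990, Δλ=-1.8511468 rad; a=sin²(Δφ/2)+cosφ1·cosφ2·sin²(Δλ/2)=0.5708249368; c=2·atan2(√a, √(1-a))=1.712924223; dist=6371·c=10913.040 ≈ 10913.0 km; running total=16779.8 km
Leg 2 bearing: y=sinΔλ·cosφ2=-0.34688065, x=cosφ1·sinφ2-sinφ1·cosφ2·cosΔλ=-0.92715108; θ=atan2(y, x)=-159.4874° <0 so +360° → 200.5126° ≈ 200.5°
Leg 3: φ1=-1.2014847, φ2=-0.1200158, Δφ=1.0814688, Δλ=0.0061052 rad; a=sin²(Δφ/2)+cosφ1·cosφ2·sin²(Δλ/2)=0.2649871372; c=2·atan2(√a, √(1-a))=1.081476403; dist=6371·c=6890.086 ≈ 6890.1 km; running total=23669.9 km
Leg 3 bearing: y=sinΔλ·cosφ2=0.00606121, x=cosφ1·sinφ2-sinφ1·cosφ2·cosΔλ=0.88263190; θ=atan2(y, x)=0.3935° ≈ 0.4°
Leg 4: φ1=-0.1200158, φ2=-0.5900941, Δφ=-0.4700783, Δλ=-0.6102142 rad; a=sin²(Δφ/2)+cosφ1·cosφ2·sin²(Δλ/2)=0.1286714198; c=2·atan2(√a, √(1-a))=0.733766795; dist=6371·c=4674.828 ≈ 4674.8 km; running total=28344.7 km
Leg 4 bearing: y=sinΔλ·cosφ2=-0.47613478, x=cosφ1·sinφ2-sinφ1·cosφ2·cosΔλ=-0.47090977; θ=atan2(y, x)=-134.6839° <0 so +360° → 225.3161° ≈ 225.3°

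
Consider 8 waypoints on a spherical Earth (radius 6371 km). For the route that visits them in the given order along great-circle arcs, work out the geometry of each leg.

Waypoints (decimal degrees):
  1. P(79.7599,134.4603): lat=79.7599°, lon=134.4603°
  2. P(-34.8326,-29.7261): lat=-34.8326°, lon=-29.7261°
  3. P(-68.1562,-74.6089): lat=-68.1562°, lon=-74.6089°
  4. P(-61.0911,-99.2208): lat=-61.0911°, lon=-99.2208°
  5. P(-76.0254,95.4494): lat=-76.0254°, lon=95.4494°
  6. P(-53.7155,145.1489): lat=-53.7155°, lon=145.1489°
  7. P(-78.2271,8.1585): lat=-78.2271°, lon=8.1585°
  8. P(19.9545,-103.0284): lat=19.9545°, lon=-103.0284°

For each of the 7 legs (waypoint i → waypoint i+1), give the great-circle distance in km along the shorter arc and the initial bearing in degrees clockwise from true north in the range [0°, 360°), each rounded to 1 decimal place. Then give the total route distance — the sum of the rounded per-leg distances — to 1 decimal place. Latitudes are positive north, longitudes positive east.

Leg 1: dist=14969.8 km, bearing=341.7°
Leg 2: dist=4637.5 km, bearing=203.2°
Leg 3: dist=1396.7 km, bearing=292.2°
Leg 4: dist=4732.7 km, bearing=185.2°
Leg 5: dist=3224.0 km, bearing=68.6°
Leg 6: dist=5060.0 km, bearing=191.3°
Leg 7: dist=12653.0 km, bearing=253.3°
Total: 46673.7 km

Leg 1: φ1=1.3920729, φ2=-0.6079436, Δφ=-2.0000164, Δλ=-2.8655933 rad; a=sin²(Δφ/2)+cosφ1·cosφ2·sin²(Δλ/2)=0.8512404054; c=2·atan2(√a, √(1-a))=2.349673595; dist=6371·c=14969.770 ≈ 14969.8 km; running total=14969.8 km
Leg 1 bearing: y=sinΔλ·cosφ2=-0.22368172, x=cosφ1·sinφ2-sinφ1·cosφ2·cosΔλ=0.67563836; θ=atan2(y, x)=-18.3180° <0 so +360° → 341.6820° ≈ 341.7°
Leg 2: φ1=-0.6079436, φ2=-1.1895501, Δφ=-0.5816065, Δλ=-0.7833526 rad; a=sin²(Δφ/2)+cosφ1·cosφ2·sin²(Δλ/2)=0.1267150783; c=2·atan2(√a, √(1-a))=0.727905022; dist=6371·c=4637.483 ≈ 4637.5 km; running total=19607.3 km
Leg 2 bearing: y=sinΔλ·cosφ2=-0.26255981, x=cosφ1·sinφ2-sinφ1·cosφ2·cosΔλ=-0.61130665; θ=atan2(y, x)=-156.7562° <0 so +360° → 203.2438° ≈ 203.2°
Leg 3: φ1=-1.1895501, φ2=-1.0662408, Δφ=0.1233093, Δλ=-0.4295587 rad; a=sin²(Δφ/2)+cosφ1·cosφ2·sin²(Δλ/2)=0.0119670663; c=2·atan2(√a, √(1-a))=0.219226917; dist=6371·c=1396.695 ≈ 1396.7 km; running total=21004.0 km
Leg 3 bearing: y=sinΔλ·cosφ2=-0.20132907, x=cosφ1·sinφ2-sinφ1·cosφ2·cosΔλ=0.08223156; θ=atan2(y, x)=-67.7828° <0 so +360° → 292.2172° ≈ 292.2°
Leg 4: φ1=-1.0662408, φ2=-1.3268935, Δφ=-0.2606527, Δλ=3.3976359 rad; a=sin²(Δφ/2)+cosφ1·cosφ2·sin²(Δλ/2)=0.1317276388; c=2·atan2(√a, √(1-a))=0.742848698; dist=6371·c=4732.689 ≈ 4732.7 km; running total=25736.7 km
Leg 4 bearing: y=sinΔλ·cosφ2=-0.06115895, x=cosφ1·sinφ2-sinφ1·cosφ2·cosΔλ=-0.67361818; θ=atan2(y, x)=-174.8122° <0 so +360° → 185.1878° ≈ 185.2°
Leg 5: φ1=-1.3268935, φ2=-0.9375123, Δφ=0.3893812, Δλ=0.8674199 rad; a=sin²(Δφ/2)+cosφ1·cosφ2·sin²(Δλ/2)=0.0626667319; c=2·atan2(√a, √(1-a))=0.506048882; dist=6371·c=3224.037 ≈ 3224.0 km; running total=28960.7 km
Leg 5 bearing: y=sinΔλ·cosφ2=0.45134006, x=cosφ1·sinφ2-sinφ1·cosφ2·cosΔλ=0.17677838; θ=atan2(y, x)=68.6110° ≈ 68.6°
Leg 6: φ1=-0.9375123, φ2=-1.3653205, Δφ=-0.4278081, Δλ=-2.3909335 rad; a=sin²(Δφ/2)+cosφ1·cosφ2·sin²(Δλ/2)=0.1495812628; c=2·atan2(√a, √(1-a))=0.794225456; dist=6371·c=5060.010 ≈ 5060.0 km; running total=34020.7 km
Leg 6 bearing: y=sinΔλ·cosφ2=-0.13917520, x=cosφ1·sinφ2-sinφ1·cosφ2·cosΔλ=-0.69961211; θ=atan2(y, x)=-168.7489° <0 so +360° → 191.2511° ≈ 191.3°
Leg 7: φ1=-1.3653205, φ2=0.3482717, Δφ=1.7135922, Δλ=-1.9405775 rad; a=sin²(Δφ/2)+cosφ1·cosφ2·sin²(Δλ/2)=0.7017037909; c=2·atan2(√a, √(1-a))=1.986034179; dist=6371·c=12653.024 ≈ 12653.0 km; running total=46673.7 km
Leg 7 bearing: y=sinΔλ·cosφ2=-0.87642844, x=cosφ1·sinφ2-sinφ1·cosφ2·cosΔλ=-0.26293633; θ=atan2(y, x)=-106.6997° <0 so +360° → 253.3003° ≈ 253.3°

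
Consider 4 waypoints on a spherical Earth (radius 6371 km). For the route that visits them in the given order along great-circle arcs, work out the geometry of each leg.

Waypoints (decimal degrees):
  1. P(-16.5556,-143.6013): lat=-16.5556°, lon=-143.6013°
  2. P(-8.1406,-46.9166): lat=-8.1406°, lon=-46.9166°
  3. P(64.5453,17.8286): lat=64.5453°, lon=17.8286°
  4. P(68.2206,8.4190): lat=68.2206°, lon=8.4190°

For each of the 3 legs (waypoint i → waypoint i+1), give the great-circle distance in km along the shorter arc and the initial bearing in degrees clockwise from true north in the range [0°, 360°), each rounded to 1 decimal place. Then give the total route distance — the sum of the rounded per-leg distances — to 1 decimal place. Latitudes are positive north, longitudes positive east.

Leg 1: dist=10454.6 km, bearing=99.7°
Leg 2: dist=9665.5 km, bearing=22.9°
Leg 3: dist=584.3 km, bearing=318.5°
Total: 20704.4 km

Leg 1: φ1=-0.2889497, φ2=-0.1420803, Δφ=0.1468695, Δλ=1.6874664 rad; a=sin²(Δφ/2)+cosφ1·cosφ2·sin²(Δλ/2)=0.5350531836; c=2·atan2(√a, √(1-a))=1.640960249; dist=6371·c=10454.558 ≈ 10454.6 km; running total=10454.6 km
Leg 1 bearing: y=sinΔλ·cosφ2=0.98319384, x=cosφ1·sinφ2-sinφ1·cosφ2·cosΔλ=-0.16856742; θ=atan2(y, x)=99.7287° ≈ 99.7°
Leg 2: φ1=-0.1420803, φ2=1.1265280, Δφ=1.2686083, Δλ=1.1300169 rad; a=sin²(Δφ/2)+cosφ1·cosφ2·sin²(Δλ/2)=0.4731668717; c=2·atan2(√a, √(1-a))=1.517104276; dist=6371·c=9665.471 ≈ 9665.5 km; running total=20120.1 km
Leg 2 bearing: y=sinΔλ·cosφ2=0.38871706, x=cosφ1·sinφ2-sinφ1·cosφ2·cosΔλ=0.91979290; θ=atan2(y, x)=22.9096° ≈ 22.9°
Leg 3: φ1=1.1265280, φ2=1.1906741, Δφ=0.0641461, Δλ=-0.1642285 rad; a=sin²(Δφ/2)+cosφ1·cosφ2·sin²(Δλ/2)=0.0021011753; c=2·atan2(√a, √(1-a))=0.091709293; dist=6371·c=584.280 ≈ 584.3 km; running total=20704.4 km
Leg 3 bearing: y=sinΔλ·cosφ2=-0.06066081, x=cosφ1·sinφ2-sinφ1·cosφ2·cosΔλ=0.06860982; θ=atan2(y, x)=-41.4812° <0 so +360° → 318.5188° ≈ 318.5°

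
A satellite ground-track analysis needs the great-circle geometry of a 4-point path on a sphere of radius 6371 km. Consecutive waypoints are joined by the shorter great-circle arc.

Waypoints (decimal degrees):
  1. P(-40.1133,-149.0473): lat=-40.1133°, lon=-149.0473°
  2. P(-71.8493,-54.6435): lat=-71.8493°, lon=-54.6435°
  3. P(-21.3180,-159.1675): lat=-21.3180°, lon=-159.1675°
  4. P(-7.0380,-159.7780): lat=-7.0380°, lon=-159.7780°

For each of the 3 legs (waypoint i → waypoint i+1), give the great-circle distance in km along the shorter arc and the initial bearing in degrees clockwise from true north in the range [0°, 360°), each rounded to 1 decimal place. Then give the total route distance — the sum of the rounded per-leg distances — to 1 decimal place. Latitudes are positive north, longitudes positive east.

Leg 1: φ1=-0.7001092, φ2=-1.2540069, Δφ=-0.5538977, Δλ=1.6476571 rad; a=sin²(Δφ/2)+cosφ1·cosφ2·sin²(Δλ/2)=0.2030261205; c=2·atan2(√a, √(1-a))=0.934839249; dist=6371·c=5955.861 ≈ 5955.9 km; running total=5955.9 km
Leg 1 bearing: y=sinΔλ·cosφ2=0.31059770, x=cosφ1·sinφ2-sinφ1·cosφ2·cosΔλ=-0.74212878; θ=atan2(y, x)=157.2896° ≈ 157.3°
Leg 2: φ1=-1.2540069, φ2=-0.3720693, Δφ=0.8819376, Δλ=-1.8242879 rad; a=sin²(Δφ/2)+cosφ1·cosφ2·sin²(Δλ/2)=0.3636622232; c=2·atan2(√a, √(1-a))=1.294623453; dist=6371·c=8248.046 ≈ 8248.0 km; running total=14203.9 km
Leg 2 bearing: y=sinΔλ·cosφ2=-0.90180635, x=cosφ1·sinφ2-sinφ1·cosφ2·cosΔλ=-0.33525116; θ=atan2(y, x)=-110.3929° <0 so +360° → 249.6071° ≈ 249.6°
Leg 3: φ1=-0.3720693, φ2=-0.1228363, Δφ=0.2492330, Δλ=-0.0106552 rad; a=sin²(Δφ/2)+cosφ1·cosφ2·sin²(Δλ/2)=0.0154752963; c=2·atan2(√a, √(1-a))=0.249445706; dist=6371·c=1589.219 ≈ 1589.2 km; running total=15793.1 km
Leg 3 bearing: y=sinΔλ·cosφ2=-0.01057475, x=cosφ1·sinφ2-sinφ1·cosφ2·cosΔλ=0.24664027; θ=atan2(y, x)=-2.4551° <0 so +360° → 357.5449° ≈ 357.5°

Leg 1: dist=5955.9 km, bearing=157.3°
Leg 2: dist=8248.0 km, bearing=249.6°
Leg 3: dist=1589.2 km, bearing=357.5°
Total: 15793.1 km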